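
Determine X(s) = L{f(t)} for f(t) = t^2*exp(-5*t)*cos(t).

L{cos(t)} = s/(s^2 + 1).
Multiplying by e^(-5t) shifts s → s + 5, so L{exp(-5*t)*cos(t)} = (s + 5)/((s + 5)^2 + 1).
Then apply L{t^2·g(t)} = (-1)^2 d^2/ds^2[G(s)] with G(s) = (s + 5)/((s + 5)^2 + 1):
differentiating 2 times and applying the sign gives 2*(s + 5)*(s^2 + 10*s + 22)/(s^2 + 10*s + 26)^3.

X(s) = 2*(s + 5)*(s^2 + 10*s + 22)/(s^2 + 10*s + 26)^3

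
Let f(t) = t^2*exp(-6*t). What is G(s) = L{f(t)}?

L{e^(-6t)} = 1/(s + 6).
Then apply L{t^2·g(t)} = (-1)^2 d^2/ds^2[H(s)] with H(s) = 1/(s + 6):
differentiating 2 times and applying the sign gives 2/(s + 6)^3.

G(s) = 2/(s + 6)^3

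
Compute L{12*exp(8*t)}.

12/(s - 8)

L{12} = 12/s.
By the first shifting theorem, multiplying by e^(8t) replaces s with s - 8.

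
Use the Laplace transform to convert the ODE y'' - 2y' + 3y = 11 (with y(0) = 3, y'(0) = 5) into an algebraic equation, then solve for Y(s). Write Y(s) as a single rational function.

Apply the Laplace transform to the equation.
The derivative rules (L{y''} = s^2 Y - s·y(0) - y'(0) and L{y'} = sY - y(0), with y(0) = 3, y'(0) = 5) turn the left side into (s^2 - 2*s + 3)Y - (3*s - 1).
The right side is L{11} = 11/s.
So (s^2 - 2*s + 3)Y = 11/s + (3*s - 1).
Isolate Y and clear denominators.

Y(s) = (3*s^2 - s + 11)/(s^3 - 2*s^2 + 3*s)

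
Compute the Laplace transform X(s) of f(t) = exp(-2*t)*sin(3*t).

X(s) = 3/((s + 2)^2 + 9)

L{sin(3t)} = 3/(s^2 + 9).
By the first shifting theorem, multiplying by e^(-2t) replaces s with s + 2.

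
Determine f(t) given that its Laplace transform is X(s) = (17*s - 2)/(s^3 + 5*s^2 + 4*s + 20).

f(t) = sin(2*t) + 3*cos(2*t) - 3*exp(-5*t)

Factor the denominator: s^3 + 5*s^2 + 4*s + 20 = (s + 5)*(s^2 + 4).
Partial fraction decomposition gives [-3/(s + 5)] + [3*s/(s^2 + 4)] + [2/(s^2 + 4)].
Invert each term: -3/(s + 5) ↔ -3e^(-5t); 3·s/(s^2 + 4) ↔ 3cos(2t); 1·2/(s^2 + 4) ↔ sin(2t).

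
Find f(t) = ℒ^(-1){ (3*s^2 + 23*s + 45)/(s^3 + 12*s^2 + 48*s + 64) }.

f(t) = t^2*exp(-4*t)/2 - t*exp(-4*t) + 3*exp(-4*t)

Factor the denominator: s^3 + 12*s^2 + 48*s + 64 = (s + 4)^3.
Partial fraction decomposition gives [3/(s + 4)] + [-1/(s + 4)^2] + [(s + 4)^(-3)].
Invert each term: 3/(s + 4) ↔ 3e^(-4t); -1/(s + 4)^2 ↔ -t·e^(-4t); 1/(s + 4)^3 ↔ (1/2)t^2·e^(-4t).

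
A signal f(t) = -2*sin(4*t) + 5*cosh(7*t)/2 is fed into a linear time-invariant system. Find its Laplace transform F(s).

F(s) = 5*s/(2*(s^2 - 49)) - 8/(s^2 + 16)

By linearity of the Laplace transform, transform each term separately.
(-2)·[L{sin(4t)} = 4/(s^2 + 16)]; (5/2)·[L{cosh(7t)} = s/(s^2 - 49)].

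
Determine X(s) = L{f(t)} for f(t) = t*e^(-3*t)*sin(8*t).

X(s) = 16*(s + 3)/(s^2 + 6*s + 73)^2

L{sin(8t)} = 8/(s^2 + 64).
Multiplying by e^(-3t) shifts s → s + 3, so L{e^(-3*t)*sin(8*t)} = 8/((s + 3)^2 + 64).
Then apply L{t·g(t)} = -d/ds[G(s)] with G(s) = 8/((s + 3)^2 + 64):
differentiating 1 time and applying the sign gives 16*(s + 3)/(s^2 + 6*s + 73)^2.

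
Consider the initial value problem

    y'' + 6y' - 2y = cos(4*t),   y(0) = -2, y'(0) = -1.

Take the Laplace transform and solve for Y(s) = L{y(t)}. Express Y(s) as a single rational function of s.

Y(s) = (-2*s^3 - 13*s^2 - 31*s - 208)/(s^4 + 6*s^3 + 14*s^2 + 96*s - 32)

Transform both sides with L{·}.
The derivative rules (L{y''} = s^2 Y - s·y(0) - y'(0) and L{y'} = sY - y(0), with y(0) = -2, y'(0) = -1) turn the left side into (s^2 + 6*s - 2)Y - (-2*s - 13).
The right side is L{cos(4*t)} = s/(s^2 + 16).
So (s^2 + 6*s - 2)Y = s/(s^2 + 16) + (-2*s - 13).
Solve for Y(s) and write it as one ratio of polynomials.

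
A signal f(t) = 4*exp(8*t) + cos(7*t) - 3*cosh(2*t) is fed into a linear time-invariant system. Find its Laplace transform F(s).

By linearity of the Laplace transform, transform each term separately.
(-3)·[L{cosh(2t)} = s/(s^2 - 4)]; L{cos(7t)} = s/(s^2 + 49); (4)·[L{e^(8t)} = 1/(s - 8)].

F(s) = s/(s^2 + 49) - 3*s/(s^2 - 4) + 4/(s - 8)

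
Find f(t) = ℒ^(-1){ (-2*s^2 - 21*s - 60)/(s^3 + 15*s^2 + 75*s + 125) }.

f(t) = -5*t^2*exp(-5*t)/2 - t*exp(-5*t) - 2*exp(-5*t)

Factor the denominator: s^3 + 15*s^2 + 75*s + 125 = (s + 5)^3.
Partial fraction decomposition gives [-2/(s + 5)] + [-1/(s + 5)^2] + [-5/(s + 5)^3].
Invert each term: -2/(s + 5) ↔ -2e^(-5t); -1/(s + 5)^2 ↔ -t·e^(-5t); -5/(s + 5)^3 ↔ (-5/2)t^2·e^(-5t).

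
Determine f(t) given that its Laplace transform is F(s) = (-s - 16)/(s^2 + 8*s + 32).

Complete the square in the denominator: s^2 + 8*s + 32 = (s + 4)^2 + 4^2.
Split the numerator to match: -s - 16 = -1·(s + 4) - 3·4.
Invert each term: -1·(s + 4)/((s + 4)^2 + 16) ↔ -e^(-4t)cos(4t); -3·4/((s + 4)^2 + 16) ↔ -3e^(-4t)sin(4t).

f(t) = -3*exp(-4*t)*sin(4*t) - exp(-4*t)*cos(4*t)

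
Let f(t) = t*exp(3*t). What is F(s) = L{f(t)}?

L{e^(3t)} = 1/(s - 3).
Then apply L{t·g(t)} = -d/ds[G(s)] with G(s) = 1/(s - 3):
differentiating 1 time and applying the sign gives (s - 3)^(-2).

F(s) = (s - 3)^(-2)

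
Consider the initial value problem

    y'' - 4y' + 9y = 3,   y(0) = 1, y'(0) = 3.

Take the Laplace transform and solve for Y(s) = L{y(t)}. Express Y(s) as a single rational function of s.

Transform both sides with L{·}.
Using L{y''} = s^2 Y - s·y(0) - y'(0) and L{y'} = sY - y(0), with y(0) = 1, y'(0) = 3, the left side becomes (s^2 - 4*s + 9)Y - (s - 1).
The right side is L{3} = 3/s.
So (s^2 - 4*s + 9)Y = 3/s + (s - 1).
Solve for Y(s) and write it as one ratio of polynomials.

Y(s) = (s^2 - s + 3)/(s^3 - 4*s^2 + 9*s)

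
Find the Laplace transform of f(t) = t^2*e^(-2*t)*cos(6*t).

L{cos(6t)} = s/(s^2 + 36).
Multiplying by e^(-2t) shifts s → s + 2, so L{e^(-2*t)*cos(6*t)} = (s + 2)/((s + 2)^2 + 36).
Then apply L{t^2·g(t)} = (-1)^2 d^2/ds^2[G(s)] with G(s) = (s + 2)/((s + 2)^2 + 36):
differentiating 2 times and applying the sign gives 2*(s + 2)*(s^2 + 4*s - 104)/(s^2 + 4*s + 40)^3.

2*(s + 2)*(s^2 + 4*s - 104)/(s^2 + 4*s + 40)^3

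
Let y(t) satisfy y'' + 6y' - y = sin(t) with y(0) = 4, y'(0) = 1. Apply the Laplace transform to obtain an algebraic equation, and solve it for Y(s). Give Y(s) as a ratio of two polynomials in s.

Transform both sides with L{·}.
With L{y''} = s^2 Y - s·y(0) - y'(0) and L{y'} = sY - y(0), with y(0) = 4, y'(0) = 1: the LHS transforms to (s^2 + 6*s - 1)Y - (4*s + 25).
The right side is L{sin(t)} = 1/(s^2 + 1).
So (s^2 + 6*s - 1)Y = 1/(s^2 + 1) + (4*s + 25).
Isolate Y and clear denominators.

Y(s) = (4*s^3 + 25*s^2 + 4*s + 26)/(s^4 + 6*s^3 + 6*s - 1)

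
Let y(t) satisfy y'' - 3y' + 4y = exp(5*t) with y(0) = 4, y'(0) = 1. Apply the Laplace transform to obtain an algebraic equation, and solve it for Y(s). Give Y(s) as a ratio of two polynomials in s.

Apply the Laplace transform to the equation.
With L{y''} = s^2 Y - s·y(0) - y'(0) and L{y'} = sY - y(0), with y(0) = 4, y'(0) = 1: the LHS transforms to (s^2 - 3*s + 4)Y - (4*s - 11).
The right side is L{exp(5*t)} = 1/(s - 5).
So (s^2 - 3*s + 4)Y = 1/(s - 5) + (4*s - 11).
Solve for Y(s) and write it as one ratio of polynomials.

Y(s) = (4*s^2 - 31*s + 56)/(s^3 - 8*s^2 + 19*s - 20)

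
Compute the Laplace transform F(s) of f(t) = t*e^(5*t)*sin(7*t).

L{sin(7t)} = 7/(s^2 + 49).
Multiplying by e^(5t) shifts s → s - 5, so L{e^(5*t)*sin(7*t)} = 7/((s - 5)^2 + 49).
Then apply L{t·g(t)} = -d/ds[G(s)] with G(s) = 7/((s - 5)^2 + 49):
differentiating 1 time and applying the sign gives 14*(s - 5)/(s^2 - 10*s + 74)^2.

F(s) = 14*(s - 5)/(s^2 - 10*s + 74)^2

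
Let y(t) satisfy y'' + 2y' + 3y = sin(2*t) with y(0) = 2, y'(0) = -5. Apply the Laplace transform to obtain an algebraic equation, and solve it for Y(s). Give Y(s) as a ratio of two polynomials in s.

Transform both sides with L{·}.
Using L{y''} = s^2 Y - s·y(0) - y'(0) and L{y'} = sY - y(0), with y(0) = 2, y'(0) = -5, the left side becomes (s^2 + 2*s + 3)Y - (2*s - 1).
The right side is L{sin(2*t)} = 2/(s^2 + 4).
So (s^2 + 2*s + 3)Y = 2/(s^2 + 4) + (2*s - 1).
Isolate Y and clear denominators.

Y(s) = (2*s^3 - s^2 + 8*s - 2)/(s^4 + 2*s^3 + 7*s^2 + 8*s + 12)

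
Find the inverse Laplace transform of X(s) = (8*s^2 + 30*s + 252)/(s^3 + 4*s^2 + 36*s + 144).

Factor the denominator: s^3 + 4*s^2 + 36*s + 144 = (s + 4)*(s^2 + 36).
Partial fraction decomposition gives [5/(s + 4)] + [3*s/(s^2 + 36)] + [18/(s^2 + 36)].
Invert each term: 5/(s + 4) ↔ 5e^(-4t); 3·s/(s^2 + 36) ↔ 3cos(6t); 3·6/(s^2 + 36) ↔ 3sin(6t).

3*sin(6*t) + 3*cos(6*t) + 5*exp(-4*t)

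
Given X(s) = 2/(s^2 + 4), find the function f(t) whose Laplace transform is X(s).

Since L{sin(2t)} = 2/(s^2 + 4), the inverse is sin(2*t).

f(t) = sin(2*t)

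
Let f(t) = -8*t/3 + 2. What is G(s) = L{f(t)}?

By linearity of the Laplace transform, transform each term separately.
(-8/3)·[L{t} = 1!/s^2 = 1/s^2]; L{2} = 2/s.

G(s) = 2/s - 8/(3*s^2)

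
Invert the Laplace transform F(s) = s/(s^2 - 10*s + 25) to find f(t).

Factor the denominator: s^2 - 10*s + 25 = (s - 5)^2.
Partial fraction decomposition gives [1/(s - 5)] + [5/(s - 5)^2].
Invert each term: 1/(s - 5) ↔ e^(5t); 5/(s - 5)^2 ↔ 5t·e^(5t).

f(t) = 5*t*exp(5*t) + exp(5*t)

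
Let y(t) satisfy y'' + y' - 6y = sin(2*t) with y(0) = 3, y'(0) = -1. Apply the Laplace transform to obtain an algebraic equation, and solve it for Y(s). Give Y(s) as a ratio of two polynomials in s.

Y(s) = (3*s^3 + 2*s^2 + 12*s + 10)/(s^4 + s^3 - 2*s^2 + 4*s - 24)

Apply the Laplace transform to the equation.
The derivative rules (L{y''} = s^2 Y - s·y(0) - y'(0) and L{y'} = sY - y(0), with y(0) = 3, y'(0) = -1) turn the left side into (s^2 + s - 6)Y - (3*s + 2).
The right side is L{sin(2*t)} = 2/(s^2 + 4).
So (s^2 + s - 6)Y = 2/(s^2 + 4) + (3*s + 2).
Solve for Y(s) and write it as one ratio of polynomials.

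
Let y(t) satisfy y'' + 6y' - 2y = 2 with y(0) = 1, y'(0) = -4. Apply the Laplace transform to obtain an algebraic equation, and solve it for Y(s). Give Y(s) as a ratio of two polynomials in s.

Y(s) = (s^2 + 2*s + 2)/(s^3 + 6*s^2 - 2*s)

Apply the Laplace transform to the equation.
The derivative rules (L{y''} = s^2 Y - s·y(0) - y'(0) and L{y'} = sY - y(0), with y(0) = 1, y'(0) = -4) turn the left side into (s^2 + 6*s - 2)Y - (s + 2).
The right side is L{2} = 2/s.
So (s^2 + 6*s - 2)Y = 2/s + (s + 2).
Isolate Y and clear denominators.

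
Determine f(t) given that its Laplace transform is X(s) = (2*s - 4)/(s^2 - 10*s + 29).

f(t) = 3*exp(5*t)*sin(2*t) + 2*exp(5*t)*cos(2*t)

Complete the square in the denominator: s^2 - 10*s + 29 = (s - 5)^2 + 2^2.
Split the numerator to match: 2*s - 4 = 2·(s - 5) + 3·2.
Invert each term: 2·(s - 5)/((s - 5)^2 + 4) ↔ 2e^(5t)cos(2t); 3·2/((s - 5)^2 + 4) ↔ 3e^(5t)sin(2t).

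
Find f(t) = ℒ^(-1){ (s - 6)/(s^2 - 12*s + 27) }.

f(t) = exp(6*t)*cosh(3*t)

Rewrite the denominator: s^2 - 12*s + 27 = (s - 6)^2 - 9.
The form in (s - 6) signals a first-shifting-theorem factor e^(6t).
Since L{cosh(3t)} = s/(s^2 - 9), the inverse is e^(6*t)*cosh(3*t).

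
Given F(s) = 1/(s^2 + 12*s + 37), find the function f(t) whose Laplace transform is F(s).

Rewrite the denominator: s^2 + 12*s + 37 = (s + 6)^2 + 1.
The form in (s + 6) signals a first-shifting-theorem factor e^(-6t).
Since L{sin(t)} = 1/(s^2 + 1), the inverse is e^(-6*t)*sin(t).

f(t) = exp(-6*t)*sin(t)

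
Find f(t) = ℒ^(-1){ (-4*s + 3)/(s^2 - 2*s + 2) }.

Complete the square in the denominator: s^2 - 2*s + 2 = (s - 1)^2 + 1^2.
Split the numerator to match: -4*s + 3 = -4·(s - 1) - 1·1.
Invert each term: -4·(s - 1)/((s - 1)^2 + 1) ↔ -4e^(t)cos(t); -1·1/((s - 1)^2 + 1) ↔ -e^(t)sin(t).

f(t) = -exp(t)*sin(t) - 4*exp(t)*cos(t)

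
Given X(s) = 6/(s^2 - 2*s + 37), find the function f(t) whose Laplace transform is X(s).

Rewrite the denominator: s^2 - 2*s + 37 = (s - 1)^2 + 36.
The form in (s - 1) signals a first-shifting-theorem factor e^(t).
Since L{sin(6t)} = 6/(s^2 + 36), the inverse is exp(t)*sin(6*t).

f(t) = exp(t)*sin(6*t)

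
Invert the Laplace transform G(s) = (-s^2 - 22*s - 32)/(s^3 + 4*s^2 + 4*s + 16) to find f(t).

Factor the denominator: s^3 + 4*s^2 + 4*s + 16 = (s + 4)*(s^2 + 4).
Partial fraction decomposition gives [2/(s + 4)] + [-3*s/(s^2 + 4)] + [-10/(s^2 + 4)].
Invert each term: 2/(s + 4) ↔ 2e^(-4t); -3·s/(s^2 + 4) ↔ -3cos(2t); -5·2/(s^2 + 4) ↔ -5sin(2t).

f(t) = -5*sin(2*t) - 3*cos(2*t) + 2*exp(-4*t)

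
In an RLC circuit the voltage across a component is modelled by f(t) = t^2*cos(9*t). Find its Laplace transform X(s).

L{cos(9t)} = s/(s^2 + 81).
Then apply L{t^2·g(t)} = (-1)^2 d^2/ds^2[G(s)] with G(s) = s/(s^2 + 81):
differentiating 2 times and applying the sign gives 2*s*(s^2 - 243)/(s^2 + 81)^3.

X(s) = 2*s*(s^2 - 243)/(s^2 + 81)^3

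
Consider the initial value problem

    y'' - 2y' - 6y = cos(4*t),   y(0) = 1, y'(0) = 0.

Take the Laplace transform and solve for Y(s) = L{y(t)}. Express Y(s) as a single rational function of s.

Y(s) = (s^3 - 2*s^2 + 17*s - 32)/(s^4 - 2*s^3 + 10*s^2 - 32*s - 96)

Laplace-transform each side.
Using L{y''} = s^2 Y - s·y(0) - y'(0) and L{y'} = sY - y(0), with y(0) = 1, y'(0) = 0, the left side becomes (s^2 - 2*s - 6)Y - (s - 2).
The right side is L{cos(4*t)} = s/(s^2 + 16).
So (s^2 - 2*s - 6)Y = s/(s^2 + 16) + (s - 2).
Solve for Y(s) and write it as one ratio of polynomials.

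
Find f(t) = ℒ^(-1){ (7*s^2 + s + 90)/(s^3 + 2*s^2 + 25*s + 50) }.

Factor the denominator: s^3 + 2*s^2 + 25*s + 50 = (s + 2)*(s^2 + 25).
Partial fraction decomposition gives [4/(s + 2)] + [3*s/(s^2 + 25)] + [-5/(s^2 + 25)].
Invert each term: 4/(s + 2) ↔ 4e^(-2t); 3·s/(s^2 + 25) ↔ 3cos(5t); -1·5/(s^2 + 25) ↔ -sin(5t).

f(t) = -sin(5*t) + 3*cos(5*t) + 4*exp(-2*t)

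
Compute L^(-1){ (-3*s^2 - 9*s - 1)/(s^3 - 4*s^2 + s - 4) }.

Factor the denominator: s^3 - 4*s^2 + s - 4 = (s - 4)*(s^2 + 1).
Partial fraction decomposition gives [-5/(s - 4)] + [2*s/(s^2 + 1)] + [-1/(s^2 + 1)].
Invert each term: -5/(s - 4) ↔ -5e^(4t); 2·s/(s^2 + 1) ↔ 2cos(t); -1·1/(s^2 + 1) ↔ -sin(t).

-5*exp(4*t) - sin(t) + 2*cos(t)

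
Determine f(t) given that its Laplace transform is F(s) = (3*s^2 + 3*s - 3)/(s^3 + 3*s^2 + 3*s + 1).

Factor the denominator: s^3 + 3*s^2 + 3*s + 1 = (s + 1)^3.
Partial fraction decomposition gives [3/(s + 1)] + [-3/(s + 1)^2] + [-3/(s + 1)^3].
Invert each term: 3/(s + 1) ↔ 3e^(-t); -3/(s + 1)^2 ↔ -3t·e^(-t); -3/(s + 1)^3 ↔ (-3/2)t^2·e^(-t).

f(t) = -3*t^2*exp(-t)/2 - 3*t*exp(-t) + 3*exp(-t)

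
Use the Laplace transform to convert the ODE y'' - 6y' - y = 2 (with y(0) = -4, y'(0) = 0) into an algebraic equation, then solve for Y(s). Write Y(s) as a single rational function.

Y(s) = (-4*s^2 + 24*s + 2)/(s^3 - 6*s^2 - s)

Take the Laplace transform of both sides.
Using L{y''} = s^2 Y - s·y(0) - y'(0) and L{y'} = sY - y(0), with y(0) = -4, y'(0) = 0, the left side becomes (s^2 - 6*s - 1)Y - (-4*s + 24).
The right side is L{2} = 2/s.
So (s^2 - 6*s - 1)Y = 2/s + (-4*s + 24).
Isolate Y and clear denominators.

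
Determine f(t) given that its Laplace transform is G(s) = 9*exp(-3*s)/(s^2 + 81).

f(t) = Heaviside(t - 3)*(sin(9*t - 27))

The factor e^(-3s) signals a time shift by c = 3 (second shifting theorem).
L{sin(9t)} = 9/(s^2 + 81), so L^-1{9/(s^2 + 81)} = sin(9*t).
Hence the inverse is u(t - 3) times that function evaluated at t - 3.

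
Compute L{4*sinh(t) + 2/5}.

The transform is linear, so treat each term independently.
L{2/5} = (2/5)/s; (4)·[L{sinh(t)} = 1/(s^2 - 1)].

4/(s^2 - 1) + 2/(5*s)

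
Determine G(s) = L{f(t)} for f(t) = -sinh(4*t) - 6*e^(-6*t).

By linearity of the Laplace transform, transform each term separately.
(-1)·[L{sinh(4t)} = 4/(s^2 - 16)]; (-6)·[L{e^(-6t)} = 1/(s + 6)].

G(s) = -4/(s^2 - 16) - 6/(s + 6)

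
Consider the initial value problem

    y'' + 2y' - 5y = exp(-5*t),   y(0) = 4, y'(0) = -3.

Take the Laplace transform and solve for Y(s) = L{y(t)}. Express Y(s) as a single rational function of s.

Laplace-transform each side.
With L{y''} = s^2 Y - s·y(0) - y'(0) and L{y'} = sY - y(0), with y(0) = 4, y'(0) = -3: the LHS transforms to (s^2 + 2*s - 5)Y - (4*s + 5).
The right side is L{exp(-5*t)} = 1/(s + 5).
So (s^2 + 2*s - 5)Y = 1/(s + 5) + (4*s + 5).
Solve for Y(s) and write it as one ratio of polynomials.

Y(s) = (4*s^2 + 25*s + 26)/(s^3 + 7*s^2 + 5*s - 25)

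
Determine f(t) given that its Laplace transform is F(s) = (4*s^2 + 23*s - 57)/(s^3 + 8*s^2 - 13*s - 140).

f(t) = exp(4*t) + 4*exp(-5*t) - exp(-7*t)

Factor the denominator: s^3 + 8*s^2 - 13*s - 140 = (s - 4)*(s + 5)*(s + 7).
Partial fraction decomposition gives [-1/(s + 7)] + [4/(s + 5)] + [1/(s - 4)].
Invert each term: -1/(s + 7) ↔ -e^(-7t); 4/(s + 5) ↔ 4e^(-5t); 1/(s - 4) ↔ e^(4t).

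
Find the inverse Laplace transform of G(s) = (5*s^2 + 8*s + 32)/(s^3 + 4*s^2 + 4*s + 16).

2*sin(2*t) + cos(2*t) + 4*exp(-4*t)

Factor the denominator: s^3 + 4*s^2 + 4*s + 16 = (s + 4)*(s^2 + 4).
Partial fraction decomposition gives [4/(s + 4)] + [s/(s^2 + 4)] + [4/(s^2 + 4)].
Invert each term: 4/(s + 4) ↔ 4e^(-4t); 1·s/(s^2 + 4) ↔ cos(2t); 2·2/(s^2 + 4) ↔ 2sin(2t).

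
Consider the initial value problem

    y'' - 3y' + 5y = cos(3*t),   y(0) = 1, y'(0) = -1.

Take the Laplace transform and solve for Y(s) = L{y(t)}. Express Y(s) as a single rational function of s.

Y(s) = (s^3 - 4*s^2 + 10*s - 36)/(s^4 - 3*s^3 + 14*s^2 - 27*s + 45)

Take the Laplace transform of both sides.
With L{y''} = s^2 Y - s·y(0) - y'(0) and L{y'} = sY - y(0), with y(0) = 1, y'(0) = -1: the LHS transforms to (s^2 - 3*s + 5)Y - (s - 4).
The right side is L{cos(3*t)} = s/(s^2 + 9).
So (s^2 - 3*s + 5)Y = s/(s^2 + 9) + (s - 4).
Solve for Y(s) and write it as one ratio of polynomials.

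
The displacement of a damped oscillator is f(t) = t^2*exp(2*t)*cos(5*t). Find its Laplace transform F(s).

F(s) = 2*(s - 2)*(s^2 - 4*s - 71)/(s^2 - 4*s + 29)^3

L{cos(5t)} = s/(s^2 + 25).
Multiplying by e^(2t) shifts s → s - 2, so L{exp(2*t)*cos(5*t)} = (s - 2)/((s - 2)^2 + 25).
Then apply L{t^2·g(t)} = (-1)^2 d^2/ds^2[G(s)] with G(s) = (s - 2)/((s - 2)^2 + 25):
differentiating 2 times and applying the sign gives 2*(s - 2)*(s^2 - 4*s - 71)/(s^2 - 4*s + 29)^3.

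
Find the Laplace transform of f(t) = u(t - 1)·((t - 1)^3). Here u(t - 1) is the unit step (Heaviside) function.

6*exp(-s)/s^4

By the second shifting theorem, L{u(t - c)·g(t - c)} = e^(-cs)·H(s) with c = 1 and H(s) = L{g(t)}.
L{t^3} = 3!/s^4 = 6/s^4.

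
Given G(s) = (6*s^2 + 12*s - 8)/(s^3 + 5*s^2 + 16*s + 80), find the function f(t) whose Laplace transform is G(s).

Factor the denominator: s^3 + 5*s^2 + 16*s + 80 = (s + 5)*(s^2 + 16).
Partial fraction decomposition gives [2/(s + 5)] + [4*s/(s^2 + 16)] + [-8/(s^2 + 16)].
Invert each term: 2/(s + 5) ↔ 2e^(-5t); 4·s/(s^2 + 16) ↔ 4cos(4t); -2·4/(s^2 + 16) ↔ -2sin(4t).

f(t) = -2*sin(4*t) + 4*cos(4*t) + 2*exp(-5*t)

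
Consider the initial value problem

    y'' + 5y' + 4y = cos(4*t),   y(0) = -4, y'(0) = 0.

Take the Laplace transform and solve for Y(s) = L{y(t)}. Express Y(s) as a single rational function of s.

Y(s) = (-4*s^3 - 20*s^2 - 63*s - 320)/(s^4 + 5*s^3 + 20*s^2 + 80*s + 64)

Transform both sides with L{·}.
Using L{y''} = s^2 Y - s·y(0) - y'(0) and L{y'} = sY - y(0), with y(0) = -4, y'(0) = 0, the left side becomes (s^2 + 5*s + 4)Y - (-4*s - 20).
The right side is L{cos(4*t)} = s/(s^2 + 16).
So (s^2 + 5*s + 4)Y = s/(s^2 + 16) + (-4*s - 20).
Divide through and combine into a single rational function.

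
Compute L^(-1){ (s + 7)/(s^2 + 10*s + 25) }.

Factor the denominator: s^2 + 10*s + 25 = (s + 5)^2.
Partial fraction decomposition gives [1/(s + 5)] + [2/(s + 5)^2].
Invert each term: 1/(s + 5) ↔ e^(-5t); 2/(s + 5)^2 ↔ 2t·e^(-5t).

2*t*exp(-5*t) + exp(-5*t)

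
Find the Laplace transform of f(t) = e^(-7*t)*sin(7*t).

L{sin(7t)} = 7/(s^2 + 49).
By the first shifting theorem, multiplying by e^(-7t) replaces s with s + 7.

7/((s + 7)^2 + 49)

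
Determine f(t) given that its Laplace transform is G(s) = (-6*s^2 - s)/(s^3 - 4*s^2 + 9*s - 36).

Factor the denominator: s^3 - 4*s^2 + 9*s - 36 = (s - 4)*(s^2 + 9).
Partial fraction decomposition gives [-4/(s - 4)] + [-2*s/(s^2 + 9)] + [-9/(s^2 + 9)].
Invert each term: -4/(s - 4) ↔ -4e^(4t); -2·s/(s^2 + 9) ↔ -2cos(3t); -3·3/(s^2 + 9) ↔ -3sin(3t).

f(t) = -4*exp(4*t) - 3*sin(3*t) - 2*cos(3*t)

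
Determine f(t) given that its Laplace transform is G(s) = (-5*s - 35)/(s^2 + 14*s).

Rewrite the denominator: s^2 + 14*s = (s + 7)^2 - 49.
The form in (s + 7) signals a first-shifting-theorem factor e^(-7t).
Since L{cosh(7t)} = s/(s^2 - 49), the inverse is e^(-7*t)*cosh(7*t), scaled by -5.

f(t) = -5*exp(-7*t)*cosh(7*t)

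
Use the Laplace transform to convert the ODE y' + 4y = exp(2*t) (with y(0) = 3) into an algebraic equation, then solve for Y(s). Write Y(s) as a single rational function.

Apply the Laplace transform to the equation.
Using L{y'} = sY - y(0) = sY - 3, the left side becomes (s + 4)Y - (3).
The right side is L{exp(2*t)} = 1/(s - 2).
So (s + 4)Y = 1/(s - 2) + (3).
Isolate Y and clear denominators.

Y(s) = (3*s - 5)/(s^2 + 2*s - 8)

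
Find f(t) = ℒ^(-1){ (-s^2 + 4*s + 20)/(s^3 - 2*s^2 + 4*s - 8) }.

f(t) = 3*exp(2*t) - 2*sin(2*t) - 4*cos(2*t)

Factor the denominator: s^3 - 2*s^2 + 4*s - 8 = (s - 2)*(s^2 + 4).
Partial fraction decomposition gives [3/(s - 2)] + [-4*s/(s^2 + 4)] + [-4/(s^2 + 4)].
Invert each term: 3/(s - 2) ↔ 3e^(2t); -4·s/(s^2 + 4) ↔ -4cos(2t); -2·2/(s^2 + 4) ↔ -2sin(2t).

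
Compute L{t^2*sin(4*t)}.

8*(3*s^2 - 16)/(s^2 + 16)^3

L{sin(4t)} = 4/(s^2 + 16).
Then apply L{t^2·g(t)} = (-1)^2 d^2/ds^2[G(s)] with G(s) = 4/(s^2 + 16):
differentiating 2 times and applying the sign gives 8*(3*s^2 - 16)/(s^2 + 16)^3.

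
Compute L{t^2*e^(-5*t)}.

L{e^(-5t)} = 1/(s + 5).
Then apply L{t^2·g(t)} = (-1)^2 d^2/ds^2[G(s)] with G(s) = 1/(s + 5):
differentiating 2 times and applying the sign gives 2/(s + 5)^3.

2/(s + 5)^3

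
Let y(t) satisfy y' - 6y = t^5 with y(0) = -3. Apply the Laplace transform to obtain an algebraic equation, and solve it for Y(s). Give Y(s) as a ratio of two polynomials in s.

Y(s) = (-3*s^6 + 120)/(s^7 - 6*s^6)

Apply the Laplace transform to the equation.
With L{y'} = sY - y(0) = sY - (-3): the LHS transforms to (s - 6)Y - (-3).
The right side is L{t^5} = 120/s^6.
So (s - 6)Y = 120/s^6 + (-3).
Isolate Y and clear denominators.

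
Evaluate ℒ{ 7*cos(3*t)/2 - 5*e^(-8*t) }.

7*s/(2*(s^2 + 9)) - 5/(s + 8)

By linearity of the Laplace transform, transform each term separately.
(7/2)·[L{cos(3t)} = s/(s^2 + 9)]; (-5)·[L{e^(-8t)} = 1/(s + 8)].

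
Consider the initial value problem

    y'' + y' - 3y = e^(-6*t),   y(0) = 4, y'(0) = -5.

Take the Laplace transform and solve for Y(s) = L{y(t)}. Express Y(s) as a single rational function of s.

Transform both sides with L{·}.
Using L{y''} = s^2 Y - s·y(0) - y'(0) and L{y'} = sY - y(0), with y(0) = 4, y'(0) = -5, the left side becomes (s^2 + s - 3)Y - (4*s - 1).
The right side is L{e^(-6*t)} = 1/(s + 6).
So (s^2 + s - 3)Y = 1/(s + 6) + (4*s - 1).
Solve for Y(s) and write it as one ratio of polynomials.

Y(s) = (4*s^2 + 23*s - 5)/(s^3 + 7*s^2 + 3*s - 18)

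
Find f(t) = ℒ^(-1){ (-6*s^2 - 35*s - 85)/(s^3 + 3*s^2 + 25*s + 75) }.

f(t) = -4*sin(5*t) - 5*cos(5*t) - exp(-3*t)

Factor the denominator: s^3 + 3*s^2 + 25*s + 75 = (s + 3)*(s^2 + 25).
Partial fraction decomposition gives [-1/(s + 3)] + [-5*s/(s^2 + 25)] + [-20/(s^2 + 25)].
Invert each term: -1/(s + 3) ↔ -e^(-3t); -5·s/(s^2 + 25) ↔ -5cos(5t); -4·5/(s^2 + 25) ↔ -4sin(5t).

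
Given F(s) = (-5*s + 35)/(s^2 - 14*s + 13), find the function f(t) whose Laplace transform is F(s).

Rewrite the denominator: s^2 - 14*s + 13 = (s - 7)^2 - 36.
The form in (s - 7) signals a first-shifting-theorem factor e^(7t).
Since L{cosh(6t)} = s/(s^2 - 36), the inverse is e^(7*t)*cosh(6*t), scaled by -5.

f(t) = -5*exp(7*t)*cosh(6*t)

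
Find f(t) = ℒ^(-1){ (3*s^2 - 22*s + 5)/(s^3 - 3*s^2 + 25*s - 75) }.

Factor the denominator: s^3 - 3*s^2 + 25*s - 75 = (s - 3)*(s^2 + 25).
Partial fraction decomposition gives [-1/(s - 3)] + [4*s/(s^2 + 25)] + [-10/(s^2 + 25)].
Invert each term: -1/(s - 3) ↔ -e^(3t); 4·s/(s^2 + 25) ↔ 4cos(5t); -2·5/(s^2 + 25) ↔ -2sin(5t).

f(t) = -exp(3*t) - 2*sin(5*t) + 4*cos(5*t)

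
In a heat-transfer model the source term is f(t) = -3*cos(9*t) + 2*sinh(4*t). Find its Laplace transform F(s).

The transform is linear, so treat each term independently.
(2)·[L{sinh(4t)} = 4/(s^2 - 16)]; (-3)·[L{cos(9t)} = s/(s^2 + 81)].

F(s) = -3*s/(s^2 + 81) + 8/(s^2 - 16)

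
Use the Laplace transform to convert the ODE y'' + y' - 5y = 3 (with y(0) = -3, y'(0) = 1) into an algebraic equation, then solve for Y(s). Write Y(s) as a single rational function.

Y(s) = (-3*s^2 - 2*s + 3)/(s^3 + s^2 - 5*s)

Apply the Laplace transform to the equation.
With L{y''} = s^2 Y - s·y(0) - y'(0) and L{y'} = sY - y(0), with y(0) = -3, y'(0) = 1: the LHS transforms to (s^2 + s - 5)Y - (-3*s - 2).
The right side is L{3} = 3/s.
So (s^2 + s - 5)Y = 3/s + (-3*s - 2).
Solve for Y(s) and write it as one ratio of polynomials.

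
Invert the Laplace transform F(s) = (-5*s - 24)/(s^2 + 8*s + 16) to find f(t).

Factor the denominator: s^2 + 8*s + 16 = (s + 4)^2.
Partial fraction decomposition gives [-5/(s + 4)] + [-4/(s + 4)^2].
Invert each term: -5/(s + 4) ↔ -5e^(-4t); -4/(s + 4)^2 ↔ -4t·e^(-4t).

f(t) = -4*t*exp(-4*t) - 5*exp(-4*t)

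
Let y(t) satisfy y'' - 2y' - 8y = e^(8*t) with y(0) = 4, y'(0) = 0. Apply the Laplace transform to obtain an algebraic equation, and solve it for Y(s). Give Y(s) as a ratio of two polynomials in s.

Apply the Laplace transform to the equation.
With L{y''} = s^2 Y - s·y(0) - y'(0) and L{y'} = sY - y(0), with y(0) = 4, y'(0) = 0: the LHS transforms to (s^2 - 2*s - 8)Y - (4*s - 8).
The right side is L{e^(8*t)} = 1/(s - 8).
So (s^2 - 2*s - 8)Y = 1/(s - 8) + (4*s - 8).
Solve for Y(s) and write it as one ratio of polynomials.

Y(s) = (4*s^2 - 40*s + 65)/(s^3 - 10*s^2 + 8*s + 64)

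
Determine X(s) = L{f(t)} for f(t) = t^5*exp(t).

X(s) = 120/(s - 1)^6

L{t^5} = 5!/s^6 = 120/s^6.
By the first shifting theorem, multiplying by e^(t) replaces s with s - 1.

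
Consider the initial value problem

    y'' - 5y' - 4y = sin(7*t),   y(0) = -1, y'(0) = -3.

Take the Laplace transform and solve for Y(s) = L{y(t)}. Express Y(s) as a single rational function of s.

Take the Laplace transform of both sides.
Using L{y''} = s^2 Y - s·y(0) - y'(0) and L{y'} = sY - y(0), with y(0) = -1, y'(0) = -3, the left side becomes (s^2 - 5*s - 4)Y - (-s + 2).
The right side is L{sin(7*t)} = 7/(s^2 + 49).
So (s^2 - 5*s - 4)Y = 7/(s^2 + 49) + (-s + 2).
Solve for Y(s) and write it as one ratio of polynomials.

Y(s) = (-s^3 + 2*s^2 - 49*s + 105)/(s^4 - 5*s^3 + 45*s^2 - 245*s - 196)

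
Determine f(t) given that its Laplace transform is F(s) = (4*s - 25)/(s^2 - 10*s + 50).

Complete the square in the denominator: s^2 - 10*s + 50 = (s - 5)^2 + 5^2.
Split the numerator to match: 4*s - 25 = 4·(s - 5) - 1·5.
Invert each term: 4·(s - 5)/((s - 5)^2 + 25) ↔ 4e^(5t)cos(5t); -1·5/((s - 5)^2 + 25) ↔ -e^(5t)sin(5t).

f(t) = -exp(5*t)*sin(5*t) + 4*exp(5*t)*cos(5*t)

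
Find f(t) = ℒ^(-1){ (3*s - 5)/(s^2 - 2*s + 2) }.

f(t) = -2*exp(t)*sin(t) + 3*exp(t)*cos(t)

Complete the square in the denominator: s^2 - 2*s + 2 = (s - 1)^2 + 1^2.
Split the numerator to match: 3*s - 5 = 3·(s - 1) - 2·1.
Invert each term: 3·(s - 1)/((s - 1)^2 + 1) ↔ 3e^(t)cos(t); -2·1/((s - 1)^2 + 1) ↔ -2e^(t)sin(t).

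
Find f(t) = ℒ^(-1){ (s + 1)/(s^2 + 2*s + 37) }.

Rewrite the denominator: s^2 + 2*s + 37 = (s + 1)^2 + 36.
The form in (s + 1) signals a first-shifting-theorem factor e^(-t).
Since L{cos(6t)} = s/(s^2 + 36), the inverse is e^(-t)*cos(6*t).

f(t) = exp(-t)*cos(6*t)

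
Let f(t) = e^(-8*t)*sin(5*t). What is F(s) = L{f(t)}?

L{sin(5t)} = 5/(s^2 + 25).
By the first shifting theorem, multiplying by e^(-8t) replaces s with s + 8.

F(s) = 5/((s + 8)^2 + 25)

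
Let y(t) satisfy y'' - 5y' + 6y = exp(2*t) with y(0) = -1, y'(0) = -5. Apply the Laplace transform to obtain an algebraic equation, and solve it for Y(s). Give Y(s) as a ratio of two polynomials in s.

Y(s) = (-s^2 + 2*s + 1)/(s^3 - 7*s^2 + 16*s - 12)

Laplace-transform each side.
Using L{y''} = s^2 Y - s·y(0) - y'(0) and L{y'} = sY - y(0), with y(0) = -1, y'(0) = -5, the left side becomes (s^2 - 5*s + 6)Y - (-s).
The right side is L{exp(2*t)} = 1/(s - 2).
So (s^2 - 5*s + 6)Y = 1/(s - 2) + (-s).
Isolate Y and clear denominators.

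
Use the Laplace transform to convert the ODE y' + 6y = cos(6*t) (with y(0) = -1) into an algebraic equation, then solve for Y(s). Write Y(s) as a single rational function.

Apply the Laplace transform to the equation.
With L{y'} = sY - y(0) = sY - (-1): the LHS transforms to (s + 6)Y - (-1).
The right side is L{cos(6*t)} = s/(s^2 + 36).
So (s + 6)Y = s/(s^2 + 36) + (-1).
Solve for Y(s) and write it as one ratio of polynomials.

Y(s) = (-s^2 + s - 36)/(s^3 + 6*s^2 + 36*s + 216)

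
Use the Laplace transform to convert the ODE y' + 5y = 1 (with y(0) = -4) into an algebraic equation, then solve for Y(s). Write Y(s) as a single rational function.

Y(s) = (-4*s + 1)/(s^2 + 5*s)

Transform both sides with L{·}.
The derivative rules (L{y'} = sY - y(0) = sY - (-4)) turn the left side into (s + 5)Y - (-4).
The right side is L{1} = 1/s.
So (s + 5)Y = 1/s + (-4).
Isolate Y and clear denominators.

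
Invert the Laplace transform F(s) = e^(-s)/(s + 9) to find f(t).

f(t) = Heaviside(t - 1)*(exp(-9*t + 9))

The factor e^(-s) signals a time shift by c = 1 (second shifting theorem).
L{e^(-9t)} = 1/(s + 9), so L^-1{1/(s + 9)} = e^(-9*t).
Hence the inverse is u(t - 1) times that function evaluated at t - 1.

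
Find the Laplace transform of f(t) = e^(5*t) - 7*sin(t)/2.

The transform is linear, so treat each term independently.
(-7/2)·[L{sin(t)} = 1/(s^2 + 1)]; L{e^(5t)} = 1/(s - 5).

-7/(2*(s^2 + 1)) + 1/(s - 5)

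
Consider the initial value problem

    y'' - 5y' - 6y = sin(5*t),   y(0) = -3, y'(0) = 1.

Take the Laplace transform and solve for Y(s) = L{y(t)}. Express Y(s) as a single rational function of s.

Take the Laplace transform of both sides.
Using L{y''} = s^2 Y - s·y(0) - y'(0) and L{y'} = sY - y(0), with y(0) = -3, y'(0) = 1, the left side becomes (s^2 - 5*s - 6)Y - (-3*s + 16).
The right side is L{sin(5*t)} = 5/(s^2 + 25).
So (s^2 - 5*s - 6)Y = 5/(s^2 + 25) + (-3*s + 16).
Solve for Y(s) and write it as one ratio of polynomials.

Y(s) = (-3*s^3 + 16*s^2 - 75*s + 405)/(s^4 - 5*s^3 + 19*s^2 - 125*s - 150)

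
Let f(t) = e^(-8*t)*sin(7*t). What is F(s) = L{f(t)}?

F(s) = 7/((s + 8)^2 + 49)

L{sin(7t)} = 7/(s^2 + 49).
By the first shifting theorem, multiplying by e^(-8t) replaces s with s + 8.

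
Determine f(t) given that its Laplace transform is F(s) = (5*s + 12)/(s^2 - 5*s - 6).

Factor the denominator: s^2 - 5*s - 6 = (s - 6)*(s + 1).
Partial fraction decomposition gives [6/(s - 6)] + [-1/(s + 1)].
Invert each term: 6/(s - 6) ↔ 6e^(6t); -1/(s + 1) ↔ -e^(-t).

f(t) = 6*exp(6*t) - exp(-t)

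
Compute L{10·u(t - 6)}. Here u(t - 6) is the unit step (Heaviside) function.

By the second shifting theorem, L{u(t - c)·g(t - c)} = e^(-cs)·G(s) with c = 6 and G(s) = L{g(t)}.
L{10} = 10/s.

10*exp(-6*s)/s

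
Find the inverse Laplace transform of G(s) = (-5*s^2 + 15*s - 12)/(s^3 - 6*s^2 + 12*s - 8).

-t^2*exp(2*t) - 5*t*exp(2*t) - 5*exp(2*t)

Factor the denominator: s^3 - 6*s^2 + 12*s - 8 = (s - 2)^3.
Partial fraction decomposition gives [-5/(s - 2)] + [-5/(s - 2)^2] + [-2/(s - 2)^3].
Invert each term: -5/(s - 2) ↔ -5e^(2t); -5/(s - 2)^2 ↔ -5t·e^(2t); -2/(s - 2)^3 ↔ (-1)t^2·e^(2t).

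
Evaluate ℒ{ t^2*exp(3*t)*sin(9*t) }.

54*(s^2 - 6*s - 18)/(s^2 - 6*s + 90)^3

L{sin(9t)} = 9/(s^2 + 81).
Multiplying by e^(3t) shifts s → s - 3, so L{exp(3*t)*sin(9*t)} = 9/((s - 3)^2 + 81).
Then apply L{t^2·g(t)} = (-1)^2 d^2/ds^2[H(s)] with H(s) = 9/((s - 3)^2 + 81):
differentiating 2 times and applying the sign gives 54*(s^2 - 6*s - 18)/(s^2 - 6*s + 90)^3.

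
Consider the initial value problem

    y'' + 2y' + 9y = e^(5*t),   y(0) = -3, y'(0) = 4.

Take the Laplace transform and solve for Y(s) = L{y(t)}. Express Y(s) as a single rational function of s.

Transform both sides with L{·}.
The derivative rules (L{y''} = s^2 Y - s·y(0) - y'(0) and L{y'} = sY - y(0), with y(0) = -3, y'(0) = 4) turn the left side into (s^2 + 2*s + 9)Y - (-3*s - 2).
The right side is L{e^(5*t)} = 1/(s - 5).
So (s^2 + 2*s + 9)Y = 1/(s - 5) + (-3*s - 2).
Divide through and combine into a single rational function.

Y(s) = (-3*s^2 + 13*s + 11)/(s^3 - 3*s^2 - s - 45)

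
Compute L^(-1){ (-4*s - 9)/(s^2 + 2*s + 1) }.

-5*t*exp(-t) - 4*exp(-t)

Factor the denominator: s^2 + 2*s + 1 = (s + 1)^2.
Partial fraction decomposition gives [-4/(s + 1)] + [-5/(s + 1)^2].
Invert each term: -4/(s + 1) ↔ -4e^(-t); -5/(s + 1)^2 ↔ -5t·e^(-t).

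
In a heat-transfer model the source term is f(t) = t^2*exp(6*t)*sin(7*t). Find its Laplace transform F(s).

L{sin(7t)} = 7/(s^2 + 49).
Multiplying by e^(6t) shifts s → s - 6, so L{exp(6*t)*sin(7*t)} = 7/((s - 6)^2 + 49).
Then apply L{t^2·g(t)} = (-1)^2 d^2/ds^2[G(s)] with G(s) = 7/((s - 6)^2 + 49):
differentiating 2 times and applying the sign gives 14*(3*s^2 - 36*s + 59)/(s^2 - 12*s + 85)^3.

F(s) = 14*(3*s^2 - 36*s + 59)/(s^2 - 12*s + 85)^3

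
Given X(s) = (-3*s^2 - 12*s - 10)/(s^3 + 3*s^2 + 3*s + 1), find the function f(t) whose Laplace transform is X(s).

Factor the denominator: s^3 + 3*s^2 + 3*s + 1 = (s + 1)^3.
Partial fraction decomposition gives [-3/(s + 1)] + [-6/(s + 1)^2] + [-1/(s + 1)^3].
Invert each term: -3/(s + 1) ↔ -3e^(-t); -6/(s + 1)^2 ↔ -6t·e^(-t); -1/(s + 1)^3 ↔ (-1/2)t^2·e^(-t).

f(t) = -t^2*exp(-t)/2 - 6*t*exp(-t) - 3*exp(-t)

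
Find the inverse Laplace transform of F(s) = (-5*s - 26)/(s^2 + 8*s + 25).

-2*exp(-4*t)*sin(3*t) - 5*exp(-4*t)*cos(3*t)

Complete the square in the denominator: s^2 + 8*s + 25 = (s + 4)^2 + 3^2.
Split the numerator to match: -5*s - 26 = -5·(s + 4) - 2·3.
Invert each term: -5·(s + 4)/((s + 4)^2 + 9) ↔ -5e^(-4t)cos(3t); -2·3/((s + 4)^2 + 9) ↔ -2e^(-4t)sin(3t).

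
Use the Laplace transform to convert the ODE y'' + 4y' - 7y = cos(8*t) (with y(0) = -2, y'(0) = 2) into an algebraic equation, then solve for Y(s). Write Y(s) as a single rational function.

Y(s) = (-2*s^3 - 6*s^2 - 127*s - 384)/(s^4 + 4*s^3 + 57*s^2 + 256*s - 448)

Transform both sides with L{·}.
The derivative rules (L{y''} = s^2 Y - s·y(0) - y'(0) and L{y'} = sY - y(0), with y(0) = -2, y'(0) = 2) turn the left side into (s^2 + 4*s - 7)Y - (-2*s - 6).
The right side is L{cos(8*t)} = s/(s^2 + 64).
So (s^2 + 4*s - 7)Y = s/(s^2 + 64) + (-2*s - 6).
Isolate Y and clear denominators.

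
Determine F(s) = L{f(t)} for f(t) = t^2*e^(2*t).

L{e^(2t)} = 1/(s - 2).
Then apply L{t^2·g(t)} = (-1)^2 d^2/ds^2[G(s)] with G(s) = 1/(s - 2):
differentiating 2 times and applying the sign gives 2/(s - 2)^3.

F(s) = 2/(s - 2)^3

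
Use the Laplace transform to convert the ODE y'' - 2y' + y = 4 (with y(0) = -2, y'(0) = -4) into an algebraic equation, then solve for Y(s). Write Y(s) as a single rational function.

Y(s) = (-2*s^2 + 4)/(s^3 - 2*s^2 + s)

Take the Laplace transform of both sides.
The derivative rules (L{y''} = s^2 Y - s·y(0) - y'(0) and L{y'} = sY - y(0), with y(0) = -2, y'(0) = -4) turn the left side into (s^2 - 2*s + 1)Y - (-2*s).
The right side is L{4} = 4/s.
So (s^2 - 2*s + 1)Y = 4/s + (-2*s).
Isolate Y and clear denominators.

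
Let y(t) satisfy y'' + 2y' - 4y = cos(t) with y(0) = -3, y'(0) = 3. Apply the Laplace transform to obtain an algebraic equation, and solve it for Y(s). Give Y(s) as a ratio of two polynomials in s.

Take the Laplace transform of both sides.
Using L{y''} = s^2 Y - s·y(0) - y'(0) and L{y'} = sY - y(0), with y(0) = -3, y'(0) = 3, the left side becomes (s^2 + 2*s - 4)Y - (-3*s - 3).
The right side is L{cos(t)} = s/(s^2 + 1).
So (s^2 + 2*s - 4)Y = s/(s^2 + 1) + (-3*s - 3).
Isolate Y and clear denominators.

Y(s) = (-3*s^3 - 3*s^2 - 2*s - 3)/(s^4 + 2*s^3 - 3*s^2 + 2*s - 4)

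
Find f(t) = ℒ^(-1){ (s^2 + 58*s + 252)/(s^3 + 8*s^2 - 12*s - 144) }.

f(t) = 6*t*exp(-6*t) + 5*exp(4*t) - 4*exp(-6*t)

Factor the denominator: s^3 + 8*s^2 - 12*s - 144 = (s - 4)*(s + 6)^2.
Partial fraction decomposition gives [-4/(s + 6)] + [6/(s + 6)^2] + [5/(s - 4)].
Invert each term: -4/(s + 6) ↔ -4e^(-6t); 6/(s + 6)^2 ↔ 6t·e^(-6t); 5/(s - 4) ↔ 5e^(4t).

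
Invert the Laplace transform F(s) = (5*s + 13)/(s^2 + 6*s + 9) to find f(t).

f(t) = -2*t*exp(-3*t) + 5*exp(-3*t)

Factor the denominator: s^2 + 6*s + 9 = (s + 3)^2.
Partial fraction decomposition gives [5/(s + 3)] + [-2/(s + 3)^2].
Invert each term: 5/(s + 3) ↔ 5e^(-3t); -2/(s + 3)^2 ↔ -2t·e^(-3t).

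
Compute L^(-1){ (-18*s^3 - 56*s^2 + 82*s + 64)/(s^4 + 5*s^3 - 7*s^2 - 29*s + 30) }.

-4*exp(2*t) - 3*exp(t) - 5*exp(-3*t) - 6*exp(-5*t)

Factor the denominator: s^4 + 5*s^3 - 7*s^2 - 29*s + 30 = (s - 2)*(s - 1)*(s + 3)*(s + 5).
Partial fraction decomposition gives [-3/(s - 1)] + [-4/(s - 2)] + [-5/(s + 3)] + [-6/(s + 5)].
Invert each term: -3/(s - 1) ↔ -3e^(t); -4/(s - 2) ↔ -4e^(2t); -5/(s + 3) ↔ -5e^(-3t); -6/(s + 5) ↔ -6e^(-5t).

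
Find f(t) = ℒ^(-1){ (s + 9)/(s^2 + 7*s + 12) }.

Factor the denominator: s^2 + 7*s + 12 = (s + 3)*(s + 4).
Partial fraction decomposition gives [-5/(s + 4)] + [6/(s + 3)].
Invert each term: -5/(s + 4) ↔ -5e^(-4t); 6/(s + 3) ↔ 6e^(-3t).

f(t) = 6*exp(-3*t) - 5*exp(-4*t)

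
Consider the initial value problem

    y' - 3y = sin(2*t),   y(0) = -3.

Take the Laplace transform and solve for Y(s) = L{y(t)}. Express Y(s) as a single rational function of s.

Transform both sides with L{·}.
Using L{y'} = sY - y(0) = sY - (-3), the left side becomes (s - 3)Y - (-3).
The right side is L{sin(2*t)} = 2/(s^2 + 4).
So (s - 3)Y = 2/(s^2 + 4) + (-3).
Solve for Y(s) and write it as one ratio of polynomials.

Y(s) = (-3*s^2 - 10)/(s^3 - 3*s^2 + 4*s - 12)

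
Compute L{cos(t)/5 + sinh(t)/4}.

s/(5*(s^2 + 1)) + 1/(4*(s^2 - 1))

By linearity of the Laplace transform, transform each term separately.
(1/4)·[L{sinh(t)} = 1/(s^2 - 1)]; (1/5)·[L{cos(t)} = s/(s^2 + 1)].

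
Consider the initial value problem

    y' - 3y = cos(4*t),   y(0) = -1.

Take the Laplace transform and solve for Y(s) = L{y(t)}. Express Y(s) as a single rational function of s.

Apply the Laplace transform to the equation.
The derivative rules (L{y'} = sY - y(0) = sY - (-1)) turn the left side into (s - 3)Y - (-1).
The right side is L{cos(4*t)} = s/(s^2 + 16).
So (s - 3)Y = s/(s^2 + 16) + (-1).
Isolate Y and clear denominators.

Y(s) = (-s^2 + s - 16)/(s^3 - 3*s^2 + 16*s - 48)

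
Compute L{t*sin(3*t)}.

L{sin(3t)} = 3/(s^2 + 9).
Then apply L{t·g(t)} = -d/ds[G(s)] with G(s) = 3/(s^2 + 9):
differentiating 1 time and applying the sign gives 6*s/(s^2 + 9)^2.

6*s/(s^2 + 9)^2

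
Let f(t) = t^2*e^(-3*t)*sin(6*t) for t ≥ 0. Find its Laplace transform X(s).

L{sin(6t)} = 6/(s^2 + 36).
Multiplying by e^(-3t) shifts s → s + 3, so L{e^(-3*t)*sin(6*t)} = 6/((s + 3)^2 + 36).
Then apply L{t^2·g(t)} = (-1)^2 d^2/ds^2[G(s)] with G(s) = 6/((s + 3)^2 + 36):
differentiating 2 times and applying the sign gives 36*(s^2 + 6*s - 3)/(s^2 + 6*s + 45)^3.

X(s) = 36*(s^2 + 6*s - 3)/(s^2 + 6*s + 45)^3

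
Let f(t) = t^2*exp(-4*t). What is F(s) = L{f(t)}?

L{e^(-4t)} = 1/(s + 4).
Then apply L{t^2·g(t)} = (-1)^2 d^2/ds^2[G(s)] with G(s) = 1/(s + 4):
differentiating 2 times and applying the sign gives 2/(s + 4)^3.

F(s) = 2/(s + 4)^3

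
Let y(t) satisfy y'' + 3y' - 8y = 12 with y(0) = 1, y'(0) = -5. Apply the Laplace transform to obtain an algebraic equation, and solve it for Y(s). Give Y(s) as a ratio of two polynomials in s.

Y(s) = (s^2 - 2*s + 12)/(s^3 + 3*s^2 - 8*s)

Laplace-transform each side.
Using L{y''} = s^2 Y - s·y(0) - y'(0) and L{y'} = sY - y(0), with y(0) = 1, y'(0) = -5, the left side becomes (s^2 + 3*s - 8)Y - (s - 2).
The right side is L{12} = 12/s.
So (s^2 + 3*s - 8)Y = 12/s + (s - 2).
Solve for Y(s) and write it as one ratio of polynomials.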